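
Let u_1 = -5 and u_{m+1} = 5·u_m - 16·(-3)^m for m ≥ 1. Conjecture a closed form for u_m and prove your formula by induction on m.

Computing the first terms: u_1 = -5, u_2 = 23, u_3 = -29. This suggests u_m = 2(-3)^m + 5^(m - 1).
For the base case m = 1: the formula gives -5 = -5 = u_1.
Inductive step: assume the claim holds for m = k, so u_k = 2(-3)^k + 5^(k - 1).
Then u_{k+1} = 5·u_k - 16·(-3)^k = 5·(2(-3)^k + 5^(k - 1)) - 16·(-3)^k = 2(-3)^(k + 1) + 5^k = 2(-3)^(k+1) + 5^((k+1) - 1),
which is the claimed formula at m = k+1.
By induction, the statement is established for all m ≥ 1.

u_m = 2(-3)^m + 5^(m - 1)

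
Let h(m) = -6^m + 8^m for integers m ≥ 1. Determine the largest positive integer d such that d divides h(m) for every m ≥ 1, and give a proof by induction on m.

d = 2

Computing the first values: h(1) = 2 and h(2) = 28; gcd(2, 28) = 2, so d ≤ 2.
We prove 2 | -6^m + 8^m for all m ≥ 1 by induction on m.
When m = 1: h(1) = 2 = 2·(1), so 2 | h(1).
Inductive step: suppose the statement holds for some j ≥ 1, i.e. 2 | h(j). Then
8^{j+1} − 6^{j+1} = 8·8^j − 6·6^j = 8·(8^j − 6^j) + (2)·6^j. The first term is divisible by 2 by the inductive hypothesis, and the second term (2)·6^j is divisible by 2 since 2 | 2. Hence 2 | h(j+1).
By induction, the statement is established for all m ≥ 1.
Therefore the largest such d is 2.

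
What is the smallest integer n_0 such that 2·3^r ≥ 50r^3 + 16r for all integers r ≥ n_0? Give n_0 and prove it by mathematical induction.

At r = 8: 13122 < 25728, so the inequality fails and n_0 ≥ 9. We prove 2·3^r ≥ 50r^3 + 16r for all r ≥ 9.
Base step (r = 9): 2·3^r = 39366 and 50r^3 + 16r = 36594, so 39366 ≥ 36594.
Inductive step: suppose the statement holds for some k ≥ 9, so 2·3^k ≥ 50k^3 + 16k.
Then 2·3^(k + 1) = 3·(2·3^k) ≥ 3·(50k^3 + 16k).
Also, for k ≥ 9 we have 3·(50k^3 + 16k) ≥ 50(k+1)^3 + 16(k+1), since 3·(50k^3 + 16k) − (50(k+1)^3 + 16(k+1)) = 100k^3 - 150k^2 - 118k - 66, which is nonnegative for all k ≥ 9.
Combining, 2·3^(k + 1) ≥ 50(k+1)^3 + 16(k+1).
By the principle of mathematical induction, the result holds for all r ≥ 9.
Hence the smallest such n_0 is 9.

n_0 = 9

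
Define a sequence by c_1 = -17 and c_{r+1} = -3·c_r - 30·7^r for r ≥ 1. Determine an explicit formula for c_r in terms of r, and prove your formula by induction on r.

c_r = 4(-3)^(r - 1) - 3·7^r

Computing the first terms: c_1 = -17, c_2 = -159, c_3 = -993. This suggests c_r = 4(-3)^(r - 1) - 3·7^r.
Base step (r = 1): the formula gives -17 = -17 = c_1.
Inductive step: assume the claim holds for r = j, so c_j = 4(-3)^(j - 1) - 3·7^j.
Then c_{j+1} = -3·c_j - 30·7^j = -3·(4(-3)^(j - 1) - 3·7^j) - 30·7^j = 4(-3)^j - 3·7^(j + 1) = 4(-3)^((j+1) - 1) - 3·7^(j+1),
which is the claimed formula at r = j+1.
This completes the induction.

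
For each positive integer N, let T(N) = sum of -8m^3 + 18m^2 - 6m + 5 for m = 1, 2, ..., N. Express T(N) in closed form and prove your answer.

T(N) = -N(2N^3 - 2N^2 - 4N - 5)

We claim T(N) = -N(2N^3 - 2N^2 - 4N - 5) for all N ≥ 1.
Base step (N = 1): T(1) = 9, and the closed form gives 9. They agree.
Inductive step: assume the claim holds for N = m, so T(m) = m(-2m^3 + 2m^2 + 4m + 5).
Then T(m+1) = T(m) + (-8m^3 - 6m^2 + 6m + 9) = (m(-2m^3 + 2m^2 + 4m + 5)) + (-8m^3 - 6m^2 + 6m + 9).
Simplifying, T(m+1) = -(m + 1)(2m^3 + 4m^2 - 2m - 9) = -(m+1)(2(m+1)^3 - 2(m+1)^2 - 4(m+1) - 5),
which is the closed form with N = m+1.
By the principle of mathematical induction, the result holds for all N ≥ 1.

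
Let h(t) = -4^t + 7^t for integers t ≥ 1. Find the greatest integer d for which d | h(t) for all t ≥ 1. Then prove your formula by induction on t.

Computing the first values: h(1) = 3 and h(2) = 33; gcd(3, 33) = 3, so d ≤ 3.
We prove 3 | -4^t + 7^t for all t ≥ 1 by induction on t.
When t = 1: h(1) = 3 = 3·(1), so 3 | h(1).
Inductive step: assume the claim holds for t = p, i.e. 3 | h(p). Then
7^{p+1} − 4^{p+1} = 7·7^p − 4·4^p = 7·(7^p − 4^p) + (3)·4^p. The first term is divisible by 3 by the inductive hypothesis, and the second term (3)·4^p is divisible by 3 since 3 | 3. Hence 3 | h(p+1).
Hence, by induction on t, the claim holds for every t ≥ 1.
Therefore the largest such d is 3.

d = 3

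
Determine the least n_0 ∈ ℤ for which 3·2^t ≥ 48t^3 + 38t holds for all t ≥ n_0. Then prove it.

At t = 16: 196608 < 197216, so the inequality fails and n_0 ≥ 17. We prove 3·2^t ≥ 48t^3 + 38t for all t ≥ 17.
Base case (t = 17): 3·2^t = 393216 and 48t^3 + 38t = 236470, so 393216 ≥ 236470.
Inductive step: assume the claim holds for t = r, so 3·2^r ≥ 48r^3 + 38r.
Then 3·2^(r + 1) = 2·(3·2^r) ≥ 2·(48r^3 + 38r).
Also, for r ≥ 17 we have 2·(48r^3 + 38r) ≥ 48(r+1)^3 + 38(r+1), since 2·(48r^3 + 38r) − (48(r+1)^3 + 38(r+1)) = 48r^3 - 144r^2 - 106r - 86, which is nonnegative for all r ≥ 17.
Combining, 3·2^(r + 1) ≥ 48(r+1)^3 + 38(r+1).
This completes the induction.
Hence the smallest such n_0 is 17.

n_0 = 17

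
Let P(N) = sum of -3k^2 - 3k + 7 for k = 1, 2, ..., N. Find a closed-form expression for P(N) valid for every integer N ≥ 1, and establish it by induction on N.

We claim P(N) = -N(N^2 + 3N - 5) for all N ≥ 1.
When N = 1: P(1) = 1, and the closed form gives 1. They agree.
Inductive step: suppose the statement holds for some k ≥ 1, so P(k) = k(-k^2 - 3k + 5).
Then P(k+1) = P(k) + (-3k^2 - 9k + 1) = (k(-k^2 - 3k + 5)) + (-3k^2 - 9k + 1).
Simplifying, P(k+1) = -(k + 1)(k^2 + 5k - 1) = -(k+1)((k+1)^2 + 3(k+1) - 5),
which is the closed form with N = k+1.
By the principle of mathematical induction, the result holds for all N ≥ 1.

P(N) = -N(N^2 + 3N - 5)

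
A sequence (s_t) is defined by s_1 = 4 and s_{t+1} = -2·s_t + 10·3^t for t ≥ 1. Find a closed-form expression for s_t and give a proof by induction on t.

s_t = (-2)^t + 2·3^t

Computing the first terms: s_1 = 4, s_2 = 22, s_3 = 46. This suggests s_t = (-2)^t + 2·3^t.
Base case (t = 1): the formula gives 4 = 4 = s_1.
For the inductive step, assume it holds for an arbitrary j ≥ 1, so s_j = (-2)^j + 2·3^j.
Then s_{j+1} = -2·s_j + 10·3^j = -2·((-2)^j + 2·3^j) + 10·3^j = (-2)^(j + 1) + 2·3^(j + 1),
which is the claimed formula at t = j+1.
Hence, by induction on t, the claim holds for every t ≥ 1.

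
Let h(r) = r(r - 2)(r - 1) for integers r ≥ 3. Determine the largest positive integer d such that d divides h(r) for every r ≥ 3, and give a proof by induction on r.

d = 6

Computing the first values: h(3) = 6 and h(4) = 24; gcd(6, 24) = 6, so d ≤ 6.
We prove 6 | r(r - 2)(r - 1) for all r ≥ 3 by induction on r.
When r = 3: h(3) = 6 = 6·(1), so 6 | h(3).
Suppose the result is true for r = j, i.e. 6 | h(j). Then
h(j+1) − h(j) = (j-1)·j·(j+1) − (j-2)·(j-1)·j = (j-1)·j·[(j+1) − (j-2)] = 3·(j-1)·j. The product of 2 consecutive integers is divisible by (2)! = 2, so h(j+1) − h(j) is divisible by 3·2 = 6. By the inductive hypothesis 6 | h(j), hence 6 | h(j+1).
By the principle of mathematical induction, the result holds for all r ≥ 3.
Therefore the largest such d is 6.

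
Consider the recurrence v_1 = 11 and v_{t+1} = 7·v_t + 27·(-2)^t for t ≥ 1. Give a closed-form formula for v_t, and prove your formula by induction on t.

v_t = -3(-2)^t + 5·7^(t - 1)

Computing the first terms: v_1 = 11, v_2 = 23, v_3 = 269. This suggests v_t = -3(-2)^t + 5·7^(t - 1).
Base case (t = 1): the formula gives 11 = 11 = v_1.
For the inductive step, assume it holds for an arbitrary r ≥ 1, so v_r = -3(-2)^r + 5·7^(r - 1).
Then v_{r+1} = 7·v_r + 27·(-2)^r = 7·(-3(-2)^r + 5·7^(r - 1)) + 27·(-2)^r = -3(-2)^(r + 1) + 5·7^r = -3(-2)^(r+1) + 5·7^((r+1) - 1),
which is the claimed formula at t = r+1.
By induction, the statement is established for all t ≥ 1.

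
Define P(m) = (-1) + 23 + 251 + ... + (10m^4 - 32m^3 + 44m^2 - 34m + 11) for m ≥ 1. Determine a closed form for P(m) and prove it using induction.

We claim P(m) = m(2m^4 - 3m^3 + 2m^2 - 3m + 1) for all m ≥ 1.
Base case (m = 1): P(1) = -1, and the closed form gives -1. They agree.
Suppose the result is true for m = i, so P(i) = i(2i^4 - 3i^3 + 2i^2 - 3i + 1).
Then P(i+1) = P(i) + (10i^4 + 8i^3 + 8i^2 - 2i - 1) = (i(2i^4 - 3i^3 + 2i^2 - 3i + 1)) + (10i^4 + 8i^3 + 8i^2 - 2i - 1).
Simplifying, P(i+1) = (i + 1)(2i^4 + 5i^3 + 5i^2 - 1) = (i+1)(2(i+1)^4 - 3(i+1)^3 + 2(i+1)^2 - 3(i+1) + 1),
which is the closed form with m = i+1.
By the principle of mathematical induction, the result holds for all m ≥ 1.

P(m) = m(2m^4 - 3m^3 + 2m^2 - 3m + 1)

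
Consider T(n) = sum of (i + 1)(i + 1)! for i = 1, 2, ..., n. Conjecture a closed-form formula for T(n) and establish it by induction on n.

We claim T(n) = (n + 2)! - 2 for all n ≥ 1.
Base case (n = 1): T(1) = 4, and the closed form gives 4. They agree.
For the inductive step, assume it holds for an arbitrary i ≥ 1, so T(i) = (i + 2)! - 2.
Then T(i+1) = T(i) + ((i + 2)(i + 2)!) = ((i + 2)! - 2) + ((i + 2)(i + 2)!).
Simplifying, T(i+1) = ((i+1) + 2)! - 2,
which is the closed form with n = i+1.
This completes the induction.

T(n) = (n + 2)! - 2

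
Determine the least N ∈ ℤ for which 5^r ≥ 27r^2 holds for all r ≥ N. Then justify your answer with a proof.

At r = 3: 125 < 243, so the inequality fails and N ≥ 4. We prove 5^r ≥ 27r^2 for all r ≥ 4.
For the base case r = 4: 5^r = 625 and 27r^2 = 432, so 625 ≥ 432.
For the inductive step, assume it holds for an arbitrary m ≥ 4, so 5^m ≥ 27m^2.
Then 5^(m + 1) = 5·(5^m) ≥ 5·(27m^2).
Also, for m ≥ 4 we have 5·(27m^2) ≥ 27(m+1)^2, since 5 ≥ (1 + 1/m)^2 for all m ≥ 4.
Combining, 5^(m + 1) ≥ 27(m+1)^2.
By induction, the statement is established for all r ≥ 4.
Hence the smallest such N is 4.

N = 4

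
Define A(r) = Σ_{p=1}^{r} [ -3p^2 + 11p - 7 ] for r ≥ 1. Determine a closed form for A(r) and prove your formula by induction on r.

A(r) = -r(r^2 - 4r + 2)

We claim A(r) = -r(r^2 - 4r + 2) for all r ≥ 1.
When r = 1: A(1) = 1, and the closed form gives 1. They agree.
Inductive step: assume the claim holds for r = p, so A(p) = p(-p^2 + 4p - 2).
Then A(p+1) = A(p) + (-3p^2 + 5p + 1) = (p(-p^2 + 4p - 2)) + (-3p^2 + 5p + 1).
Simplifying, A(p+1) = -(p + 1)(p^2 - 2p - 1) = -(p+1)((p+1)^2 - 4(p+1) + 2),
which is the closed form with r = p+1.
Hence, by induction on r, the claim holds for every r ≥ 1.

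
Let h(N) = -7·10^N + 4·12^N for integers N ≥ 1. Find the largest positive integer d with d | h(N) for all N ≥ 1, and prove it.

d = 2

Computing the first values: h(1) = -22 and h(2) = -124; gcd(-22, -124) = 2, so d ≤ 2.
We prove 2 | -7·10^N + 4·12^N for all N ≥ 1 by induction on N.
For the base case N = 1: h(1) = -22 = 2·(-11), so 2 | h(1).
Inductive step: suppose the statement holds for some r ≥ 1, i.e. 2 | h(r). Then
h(r+1) − 12·h(r) = (-7·10^(r+1) + 4·12^(r+1)) − 12·(-7·10^r + 4·12^r) = (-7)·10^r·(10 − 12) = (14)·10^r. Since 2 | h(r) by the inductive hypothesis, 2 | 12·h(r); and 2 | 14 since 14 = 2·7. Therefore 2 | h(r+1).
By induction, the statement is established for all N ≥ 1.
Therefore the largest such d is 2.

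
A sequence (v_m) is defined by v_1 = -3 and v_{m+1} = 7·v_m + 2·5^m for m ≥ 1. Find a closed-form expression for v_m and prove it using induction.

Computing the first terms: v_1 = -3, v_2 = -11, v_3 = -27. This suggests v_m = -5^m + 2·7^(m - 1).
Base case (m = 1): the formula gives -3 = -3 = v_1.
Suppose the result is true for m = p, so v_p = -5^p + 2·7^(p - 1).
Then v_{p+1} = 7·v_p + 2·5^p = 7·(-5^p + 2·7^(p - 1)) + 2·5^p = -5^(p + 1) + 2·7^p = -5^(p+1) + 2·7^((p+1) - 1),
which is the claimed formula at m = p+1.
By the principle of mathematical induction, the result holds for all m ≥ 1.

v_m = -5^m + 2·7^(m - 1)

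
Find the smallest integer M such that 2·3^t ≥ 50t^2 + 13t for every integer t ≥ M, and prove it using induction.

At t = 6: 1458 < 1878, so the inequality fails and M ≥ 7. We prove 2·3^t ≥ 50t^2 + 13t for all t ≥ 7.
For the base case t = 7: 2·3^t = 4374 and 50t^2 + 13t = 2541, so 4374 ≥ 2541.
Inductive step: assume the claim holds for t = r, so 2·3^r ≥ 50r^2 + 13r.
Then 2·3^(r + 1) = 3·(2·3^r) ≥ 3·(50r^2 + 13r).
Also, for r ≥ 7 we have 3·(50r^2 + 13r) ≥ 50(r+1)^2 + 13(r+1), since 3·(50r^2 + 13r) − (50(r+1)^2 + 13(r+1)) = 100r^2 - 74r - 63, which is nonnegative for all r ≥ 7.
Combining, 2·3^(r + 1) ≥ 50(r+1)^2 + 13(r+1).
Hence, by induction on t, the claim holds for every t ≥ 7.
Hence the smallest such M is 7.

M = 7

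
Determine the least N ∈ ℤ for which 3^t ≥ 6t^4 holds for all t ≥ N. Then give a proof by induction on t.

N = 11

At t = 10: 59049 < 60000, so the inequality fails and N ≥ 11. We prove 3^t ≥ 6t^4 for all t ≥ 11.
Base step (t = 11): 3^t = 177147 and 6t^4 = 87846, so 177147 ≥ 87846.
For the inductive step, assume it holds for an arbitrary i ≥ 11, so 3^i ≥ 6i^4.
Then 3^(i + 1) = 3·(3^i) ≥ 3·(6i^4).
Also, for i ≥ 11 we have 3·(6i^4) ≥ 6(i+1)^4, since 3 ≥ (1 + 1/i)^4 for all i ≥ 11.
Combining, 3^(i + 1) ≥ 6(i+1)^4.
This completes the induction.
Hence the smallest such N is 11.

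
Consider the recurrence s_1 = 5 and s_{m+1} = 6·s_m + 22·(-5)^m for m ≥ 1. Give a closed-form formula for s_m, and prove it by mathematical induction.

s_m = -2(-5)^m - 5·6^(m - 1)

Computing the first terms: s_1 = 5, s_2 = -80, s_3 = 70. This suggests s_m = -2(-5)^m - 5·6^(m - 1).
When m = 1: the formula gives 5 = 5 = s_1.
For the inductive step, assume it holds for an arbitrary j ≥ 1, so s_j = -2(-5)^j - 5·6^(j - 1).
Then s_{j+1} = 6·s_j + 22·(-5)^j = 6·(-2(-5)^j - 5·6^(j - 1)) + 22·(-5)^j = -2(-5)^(j + 1) - 5·6^j = -2(-5)^(j+1) - 5·6^((j+1) - 1),
which is the claimed formula at m = j+1.
By the principle of mathematical induction, the result holds for all m ≥ 1.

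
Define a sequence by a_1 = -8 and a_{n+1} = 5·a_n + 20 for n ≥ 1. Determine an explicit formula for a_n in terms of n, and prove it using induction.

a_n = -3·5^(n - 1) - 5

Computing the first terms: a_1 = -8, a_2 = -20, a_3 = -80. This suggests a_n = -3·5^(n - 1) - 5.
For the base case n = 1: the formula gives -8 = -8 = a_1.
For the inductive step, assume it holds for an arbitrary p ≥ 1, so a_p = -3·5^(p - 1) - 5.
Then a_{p+1} = 5·a_p + 20 = 5·(-3·5^(p - 1) - 5) + 20 = -3·5^p - 5 = -3·5^((p+1) - 1) - 5,
which is the claimed formula at n = p+1.
This completes the induction.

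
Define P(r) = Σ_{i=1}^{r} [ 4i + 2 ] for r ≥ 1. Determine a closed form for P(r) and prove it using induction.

We claim P(r) = 2r(r + 2) for all r ≥ 1.
For the base case r = 1: P(1) = 6, and the closed form gives 6. They agree.
Inductive step: suppose the statement holds for some i ≥ 1, so P(i) = 2i(i + 2).
Then P(i+1) = P(i) + (4i + 6) = (2i(i + 2)) + (4i + 6).
Simplifying, P(i+1) = 2(i + 1)(i + 3) = 2(i+1)((i+1) + 2),
which is the closed form with r = i+1.
By the principle of mathematical induction, the result holds for all r ≥ 1.

P(r) = 2r(r + 2)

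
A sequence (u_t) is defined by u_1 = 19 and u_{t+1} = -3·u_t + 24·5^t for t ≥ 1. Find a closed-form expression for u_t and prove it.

Computing the first terms: u_1 = 19, u_2 = 63, u_3 = 411. This suggests u_t = 4(-3)^(t - 1) + 3·5^t.
When t = 1: the formula gives 19 = 19 = u_1.
Inductive step: suppose the statement holds for some i ≥ 1, so u_i = 4(-3)^(i - 1) + 3·5^i.
Then u_{i+1} = -3·u_i + 24·5^i = -3·(4(-3)^(i - 1) + 3·5^i) + 24·5^i = 4(-3)^i + 3·5^(i + 1) = 4(-3)^((i+1) - 1) + 3·5^(i+1),
which is the claimed formula at t = i+1.
By the principle of mathematical induction, the result holds for all t ≥ 1.

u_t = 4(-3)^(t - 1) + 3·5^t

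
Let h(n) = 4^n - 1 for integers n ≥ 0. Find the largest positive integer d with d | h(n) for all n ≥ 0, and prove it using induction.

d = 3

Computing the first values: h(0) = 0 and h(1) = 3; gcd(0, 3) = 3, so d ≤ 3.
We prove 3 | 4^n - 1 for all n ≥ 0 by induction on n.
Base step (n = 0): h(0) = 0 = 3·(0), so 3 | h(0).
Suppose the result is true for n = k, i.e. 3 | h(k). Then
h(k+1) = 4^(k+1) - 1 = 4·(4^k - 1) + 3 = 4·h(k) + 3. The first term is divisible by 3 by the inductive hypothesis, and 3 is divisible by 3. Hence 3 | h(k+1).
By induction, the statement is established for all n ≥ 0.
Therefore the largest such d is 3.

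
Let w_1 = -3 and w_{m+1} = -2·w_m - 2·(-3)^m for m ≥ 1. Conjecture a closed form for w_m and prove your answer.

w_m = 3(-2)^(m - 1) + 2(-3)^m

Computing the first terms: w_1 = -3, w_2 = 12, w_3 = -42. This suggests w_m = 3(-2)^(m - 1) + 2(-3)^m.
For the base case m = 1: the formula gives -3 = -3 = w_1.
Suppose the result is true for m = j, so w_j = 3(-2)^(j - 1) + 2(-3)^j.
Then w_{j+1} = -2·w_j - 2·(-3)^j = -2·(3(-2)^(j - 1) + 2(-3)^j) - 2·(-3)^j = 3(-2)^j + 2(-3)^(j + 1) = 3(-2)^((j+1) - 1) + 2(-3)^(j+1),
which is the claimed formula at m = j+1.
This completes the induction.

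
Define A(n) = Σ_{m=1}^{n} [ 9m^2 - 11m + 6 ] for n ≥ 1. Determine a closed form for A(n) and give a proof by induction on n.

We claim A(n) = n(3n^2 - n + 2) for all n ≥ 1.
When n = 1: A(1) = 4, and the closed form gives 4. They agree.
For the inductive step, assume it holds for an arbitrary m ≥ 1, so A(m) = m(3m^2 - m + 2).
Then A(m+1) = A(m) + (9m^2 + 7m + 4) = (m(3m^2 - m + 2)) + (9m^2 + 7m + 4).
Simplifying, A(m+1) = (m + 1)(3m^2 + 5m + 4) = (m+1)(3(m+1)^2 - (m+1) + 2),
which is the closed form with n = m+1.
By the principle of mathematical induction, the result holds for all n ≥ 1.

A(n) = n(3n^2 - n + 2)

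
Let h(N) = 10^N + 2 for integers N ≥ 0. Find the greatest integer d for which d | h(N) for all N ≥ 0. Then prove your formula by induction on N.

Computing the first values: h(0) = 3 and h(1) = 12; gcd(3, 12) = 3, so d ≤ 3.
We prove 3 | 10^N + 2 for all N ≥ 0 by induction on N.
Base case (N = 0): h(0) = 3 = 3·(1), so 3 | h(0).
For the inductive step, assume it holds for an arbitrary i ≥ 0, i.e. 3 | h(i). Then
h(i+1) = 10^(i+1) + 2 = 10·(10^i + 2) - 18 = 10·h(i) - 18. The first term is divisible by 3 by the inductive hypothesis, and -18 is divisible by 3. Hence 3 | h(i+1).
Hence, by induction on N, the claim holds for every N ≥ 0.
Therefore the largest such d is 3.

d = 3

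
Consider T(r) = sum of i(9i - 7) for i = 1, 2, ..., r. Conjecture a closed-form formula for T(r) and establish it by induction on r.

We claim T(r) = r(r + 1)(3r - 2) for all r ≥ 1.
Base step (r = 1): T(1) = 2, and the closed form gives 2. They agree.
Inductive step: assume the claim holds for r = i, so T(i) = i(3i^2 + i - 2).
Then T(i+1) = T(i) + ((i + 1)(9i + 2)) = (i(3i^2 + i - 2)) + ((i + 1)(9i + 2)).
Simplifying, T(i+1) = (i + 1)(i + 2)(3i + 1) = (i+1)((i+1) + 1)(3(i+1) - 2),
which is the closed form with r = i+1.
By induction, the statement is established for all r ≥ 1.

T(r) = r(r + 1)(3r - 2)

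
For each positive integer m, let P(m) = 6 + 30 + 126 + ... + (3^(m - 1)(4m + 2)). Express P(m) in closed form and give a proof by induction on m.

P(m) = 2·3^m·m

We claim P(m) = 2·3^m·m for all m ≥ 1.
When m = 1: P(1) = 6, and the closed form gives 6. They agree.
Suppose the result is true for m = i, so P(i) = 2·3^i·i.
Then P(i+1) = P(i) + (3^i(4i + 6)) = (2·3^i·i) + (3^i(4i + 6)).
Simplifying, P(i+1) = 6·3^i(i + 1) = 2·3^(i+1)·(i+1),
which is the closed form with m = i+1.
By induction, the statement is established for all m ≥ 1.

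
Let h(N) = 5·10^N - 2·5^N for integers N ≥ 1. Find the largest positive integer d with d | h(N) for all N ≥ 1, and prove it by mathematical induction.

d = 10

Computing the first values: h(1) = 40 and h(2) = 450; gcd(40, 450) = 10, so d ≤ 10.
We prove 10 | 5·10^N - 2·5^N for all N ≥ 1 by induction on N.
For the base case N = 1: h(1) = 40 = 10·(4), so 10 | h(1).
For the inductive step, assume it holds for an arbitrary m ≥ 1, i.e. 10 | h(m). Then
h(m+1) − 10·h(m) = (5·10^(m+1) - 2·5^(m+1)) − 10·(5·10^m - 2·5^m) = (-2)·5^m·(5 − 10) = (10)·5^m. Since 10 | h(m) by the inductive hypothesis, 10 | 10·h(m); and 10 | 10 since 10 = 10·1. Therefore 10 | h(m+1).
By induction, the statement is established for all N ≥ 1.
Therefore the largest such d is 10.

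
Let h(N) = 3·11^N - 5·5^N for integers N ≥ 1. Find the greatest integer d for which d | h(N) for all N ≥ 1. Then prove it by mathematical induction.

Computing the first values: h(1) = 8 and h(2) = 238; gcd(8, 238) = 2, so d ≤ 2.
We prove 2 | 3·11^N - 5·5^N for all N ≥ 1 by induction on N.
For the base case N = 1: h(1) = 8 = 2·(4), so 2 | h(1).
Inductive step: assume the claim holds for N = j, i.e. 2 | h(j). Then
h(j+1) − 11·h(j) = (3·11^(j+1) - 5·5^(j+1)) − 11·(3·11^j - 5·5^j) = (-5)·5^j·(5 − 11) = (30)·5^j. Since 2 | h(j) by the inductive hypothesis, 2 | 11·h(j); and 2 | 30 since 30 = 2·15. Therefore 2 | h(j+1).
Hence, by induction on N, the claim holds for every N ≥ 1.
Therefore the largest such d is 2.

d = 2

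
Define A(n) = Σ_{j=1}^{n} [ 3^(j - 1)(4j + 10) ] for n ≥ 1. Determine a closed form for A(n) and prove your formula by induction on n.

We claim A(n) = 2·3^n(n + 2) - 4 for all n ≥ 1.
Base step (n = 1): A(1) = 14, and the closed form gives 14. They agree.
For the inductive step, assume it holds for an arbitrary j ≥ 1, so A(j) = 2·3^j(j + 2) - 4.
Then A(j+1) = A(j) + (3^j(4j + 14)) = (2·3^j(j + 2) - 4) + (3^j(4j + 14)).
Simplifying, A(j+1) = 6·3^j·j + 18·3^j - 4 = 2·3^(j+1)((j+1) + 2) - 4,
which is the closed form with n = j+1.
Hence, by induction on n, the claim holds for every n ≥ 1.

A(n) = 2·3^n(n + 2) - 4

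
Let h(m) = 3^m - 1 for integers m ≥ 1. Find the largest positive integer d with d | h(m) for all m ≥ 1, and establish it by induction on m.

d = 2

Computing the first values: h(1) = 2 and h(2) = 8; gcd(2, 8) = 2, so d ≤ 2.
We prove 2 | 3^m - 1 for all m ≥ 1 by induction on m.
Base case (m = 1): h(1) = 2 = 2·(1), so 2 | h(1).
Suppose the result is true for m = j, i.e. 2 | h(j). Then
3^{j+1} − 1^{j+1} = 3·3^j − 1·1^j = 3·(3^j − 1^j) + (2)·1^j. The first term is divisible by 2 by the inductive hypothesis, and the second term (2)·1^j is divisible by 2 since 2 | 2. Hence 2 | h(j+1).
By induction, the statement is established for all m ≥ 1.
Therefore the largest such d is 2.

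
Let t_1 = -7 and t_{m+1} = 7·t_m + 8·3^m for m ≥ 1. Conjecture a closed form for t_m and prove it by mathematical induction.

Computing the first terms: t_1 = -7, t_2 = -25, t_3 = -103. This suggests t_m = -2·3^m - 7^(m - 1).
Base step (m = 1): the formula gives -7 = -7 = t_1.
Suppose the result is true for m = p, so t_p = -2·3^p - 7^(p - 1).
Then t_{p+1} = 7·t_p + 8·3^p = 7·(-2·3^p - 7^(p - 1)) + 8·3^p = -2·3^(p + 1) - 7^p = -2·3^(p+1) - 7^((p+1) - 1),
which is the claimed formula at m = p+1.
By induction, the statement is established for all m ≥ 1.

t_m = -2·3^m - 7^(m - 1)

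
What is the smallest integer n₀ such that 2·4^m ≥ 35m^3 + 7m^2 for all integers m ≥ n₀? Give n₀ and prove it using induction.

n₀ = 6

At m = 5: 2048 < 4550, so the inequality fails and n₀ ≥ 6. We prove 2·4^m ≥ 35m^3 + 7m^2 for all m ≥ 6.
When m = 6: 2·4^m = 8192 and 35m^3 + 7m^2 = 7812, so 8192 ≥ 7812.
Inductive step: suppose the statement holds for some p ≥ 6, so 2·4^p ≥ 35p^3 + 7p^2.
Then 2·4^(p + 1) = 4·(2·4^p) ≥ 4·(35p^3 + 7p^2).
Also, for p ≥ 6 we have 4·(35p^3 + 7p^2) ≥ 35(p+1)^3 + 7(p+1)^2, since 4·(35p^3 + 7p^2) − (35(p+1)^3 + 7(p+1)^2) = 105p^3 - 84p^2 - 119p - 42, which is nonnegative for all p ≥ 6.
Combining, 2·4^(p + 1) ≥ 35(p+1)^3 + 7(p+1)^2.
This completes the induction.
Hence the smallest such n₀ is 6.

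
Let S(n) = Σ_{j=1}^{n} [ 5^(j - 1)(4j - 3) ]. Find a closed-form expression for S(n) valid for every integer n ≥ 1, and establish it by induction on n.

We claim S(n) = 5^n(n - 1) + 1 for all n ≥ 1.
For the base case n = 1: S(1) = 1, and the closed form gives 1. They agree.
Inductive step: suppose the statement holds for some j ≥ 1, so S(j) = 5^j(j - 1) + 1.
Then S(j+1) = S(j) + (5^j(4j + 1)) = (5^j(j - 1) + 1) + (5^j(4j + 1)).
Simplifying, S(j+1) = 5^(j + 1)j + 1 = 5^(j+1)((j+1) - 1) + 1,
which is the closed form with n = j+1.
By induction, the statement is established for all n ≥ 1.

S(n) = 5^n(n - 1) + 1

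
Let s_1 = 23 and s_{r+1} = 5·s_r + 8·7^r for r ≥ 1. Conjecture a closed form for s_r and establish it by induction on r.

Computing the first terms: s_1 = 23, s_2 = 171, s_3 = 1247. This suggests s_r = -5^r + 4·7^r.
Base step (r = 1): the formula gives 23 = 23 = s_1.
For the inductive step, assume it holds for an arbitrary p ≥ 1, so s_p = -5^p + 4·7^p.
Then s_{p+1} = 5·s_p + 8·7^p = 5·(-5^p + 4·7^p) + 8·7^p = -5^(p + 1) + 4·7^(p + 1),
which is the claimed formula at r = p+1.
By the principle of mathematical induction, the result holds for all r ≥ 1.

s_r = -5^r + 4·7^r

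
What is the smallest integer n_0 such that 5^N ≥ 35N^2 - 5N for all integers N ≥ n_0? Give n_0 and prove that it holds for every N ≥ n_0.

At N = 3: 125 < 300, so the inequality fails and n_0 ≥ 4. We prove 5^N ≥ 35N^2 - 5N for all N ≥ 4.
When N = 4: 5^N = 625 and 35N^2 - 5N = 540, so 625 ≥ 540.
For the inductive step, assume it holds for an arbitrary m ≥ 4, so 5^m ≥ 35m^2 - 5m.
Then 5^(m + 1) = 5·(5^m) ≥ 5·(35m^2 - 5m).
Also, for m ≥ 4 we have 5·(35m^2 - 5m) ≥ 35(m+1)^2 - 5(m+1), since 5·(35m^2 - 5m) − (35(m+1)^2 - 5(m+1)) = 140m^2 - 90m - 30, which is nonnegative for all m ≥ 4.
Combining, 5^(m + 1) ≥ 35(m+1)^2 - 5(m+1).
By induction, the statement is established for all N ≥ 4.
Hence the smallest such n_0 is 4.

n_0 = 4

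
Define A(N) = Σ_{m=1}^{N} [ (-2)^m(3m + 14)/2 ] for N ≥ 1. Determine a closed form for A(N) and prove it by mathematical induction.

A(N) = (-2)^N(N + 5) - 5

We claim A(N) = (-2)^N(N + 5) - 5 for all N ≥ 1.
When N = 1: A(1) = -17, and the closed form gives -17. They agree.
Inductive step: assume the claim holds for N = m, so A(m) = (-2)^m(m + 5) - 5.
Then A(m+1) = A(m) + ((-2)^m(-3m - 17)) = ((-2)^m(m + 5) - 5) + ((-2)^m(-3m - 17)).
Simplifying, A(m+1) = -2(-2)^m·m - 12(-2)^m - 5 = (-2)^(m+1)((m+1) + 5) - 5,
which is the closed form with N = m+1.
This completes the induction.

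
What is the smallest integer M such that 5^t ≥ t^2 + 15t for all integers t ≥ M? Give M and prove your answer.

M = 3

At t = 2: 25 < 34, so the inequality fails and M ≥ 3. We prove 5^t ≥ t^2 + 15t for all t ≥ 3.
For the base case t = 3: 5^t = 125 and t^2 + 15t = 54, so 125 ≥ 54.
Inductive step: suppose the statement holds for some j ≥ 3, so 5^j ≥ j^2 + 15j.
Then 5^(j + 1) = 5·(5^j) ≥ 5·(j^2 + 15j).
Also, for j ≥ 3 we have 5·(j^2 + 15j) ≥ (j+1)^2 + 15(j+1), since 5·(j^2 + 15j) − ((j+1)^2 + 15(j+1)) = 4j^2 + 58j - 16, which is nonnegative for all j ≥ 3.
Combining, 5^(j + 1) ≥ (j+1)^2 + 15(j+1).
Hence, by induction on t, the claim holds for every t ≥ 3.
Hence the smallest such M is 3.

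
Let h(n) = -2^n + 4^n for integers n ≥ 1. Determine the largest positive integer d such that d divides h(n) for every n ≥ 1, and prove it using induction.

Computing the first values: h(1) = 2 and h(2) = 12; gcd(2, 12) = 2, so d ≤ 2.
We prove 2 | -2^n + 4^n for all n ≥ 1 by induction on n.
For the base case n = 1: h(1) = 2 = 2·(1), so 2 | h(1).
Suppose the result is true for n = i, i.e. 2 | h(i). Then
4^{i+1} − 2^{i+1} = 4·4^i − 2·2^i = 4·(4^i − 2^i) + (2)·2^i. The first term is divisible by 2 by the inductive hypothesis, and the second term (2)·2^i is divisible by 2 since 2 | 2. Hence 2 | h(i+1).
This completes the induction.
Therefore the largest such d is 2.

d = 2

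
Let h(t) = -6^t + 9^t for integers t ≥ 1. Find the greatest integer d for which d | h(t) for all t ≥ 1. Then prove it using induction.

Computing the first values: h(1) = 3 and h(2) = 45; gcd(3, 45) = 3, so d ≤ 3.
We prove 3 | -6^t + 9^t for all t ≥ 1 by induction on t.
For the base case t = 1: h(1) = 3 = 3·(1), so 3 | h(1).
Suppose the result is true for t = m, i.e. 3 | h(m). Then
9^{m+1} − 6^{m+1} = 9·9^m − 6·6^m = 9·(9^m − 6^m) + (3)·6^m. The first term is divisible by 3 by the inductive hypothesis, and the second term (3)·6^m is divisible by 3 since 3 | 3. Hence 3 | h(m+1).
By induction, the statement is established for all t ≥ 1.
Therefore the largest such d is 3.

d = 3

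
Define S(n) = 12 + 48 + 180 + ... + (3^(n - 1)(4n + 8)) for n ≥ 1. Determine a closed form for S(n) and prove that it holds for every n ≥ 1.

We claim S(n) = 3^n(2n + 3) - 3 for all n ≥ 1.
When n = 1: S(1) = 12, and the closed form gives 12. They agree.
Inductive step: suppose the statement holds for some m ≥ 1, so S(m) = 3^m(2m + 3) - 3.
Then S(m+1) = S(m) + (4·3^m(m + 3)) = (3^m(2m + 3) - 3) + (4·3^m(m + 3)).
Simplifying, S(m+1) = 6·3^m·m + 15·3^m - 3 = 3^(m+1)(2(m+1) + 3) - 3,
which is the closed form with n = m+1.
By the principle of mathematical induction, the result holds for all n ≥ 1.

S(n) = 3^n(2n + 3) - 3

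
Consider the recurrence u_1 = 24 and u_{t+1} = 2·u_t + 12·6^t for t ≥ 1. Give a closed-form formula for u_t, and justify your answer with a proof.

Computing the first terms: u_1 = 24, u_2 = 120, u_3 = 672. This suggests u_t = 3·2^t + 3·6^t.
Base step (t = 1): the formula gives 24 = 24 = u_1.
For the inductive step, assume it holds for an arbitrary i ≥ 1, so u_i = 3·2^i + 3·6^i.
Then u_{i+1} = 2·u_i + 12·6^i = 2·(3·2^i + 3·6^i) + 12·6^i = 3·2^(i + 1) + 3·6^(i + 1),
which is the claimed formula at t = i+1.
By induction, the statement is established for all t ≥ 1.

u_t = 3·2^t + 3·6^t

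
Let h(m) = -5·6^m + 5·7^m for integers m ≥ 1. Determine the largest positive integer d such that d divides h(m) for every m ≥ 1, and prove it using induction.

Computing the first values: h(1) = 5 and h(2) = 65; gcd(5, 65) = 5, so d ≤ 5.
We prove 5 | -5·6^m + 5·7^m for all m ≥ 1 by induction on m.
Base case (m = 1): h(1) = 5 = 5·(1), so 5 | h(1).
Inductive step: suppose the statement holds for some p ≥ 1, i.e. 5 | h(p). Then
h(p+1) − 7·h(p) = (-5·6^(p+1) + 5·7^(p+1)) − 7·(-5·6^p + 5·7^p) = (-5)·6^p·(6 − 7) = (5)·6^p. Since 5 | h(p) by the inductive hypothesis, 5 | 7·h(p); and 5 | 5 since 5 = 5·1. Therefore 5 | h(p+1).
By the principle of mathematical induction, the result holds for all m ≥ 1.
Therefore the largest such d is 5.

d = 5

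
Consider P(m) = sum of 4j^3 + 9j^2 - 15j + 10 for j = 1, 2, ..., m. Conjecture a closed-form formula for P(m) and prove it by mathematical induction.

P(m) = m(m^3 + 5m^2 - 2m + 4)

We claim P(m) = m(m^3 + 5m^2 - 2m + 4) for all m ≥ 1.
Base step (m = 1): P(1) = 8, and the closed form gives 8. They agree.
Inductive step: suppose the statement holds for some j ≥ 1, so P(j) = j(j^3 + 5j^2 - 2j + 4).
Then P(j+1) = P(j) + (4j^3 + 21j^2 + 15j + 8) = (j(j^3 + 5j^2 - 2j + 4)) + (4j^3 + 21j^2 + 15j + 8).
Simplifying, P(j+1) = (j + 1)(j^3 + 8j^2 + 11j + 8) = (j+1)((j+1)^3 + 5(j+1)^2 - 2(j+1) + 4),
which is the closed form with m = j+1.
Hence, by induction on m, the claim holds for every m ≥ 1.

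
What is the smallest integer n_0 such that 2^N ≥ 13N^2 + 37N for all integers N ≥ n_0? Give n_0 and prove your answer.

At N = 10: 1024 < 1670, so the inequality fails and n_0 ≥ 11. We prove 2^N ≥ 13N^2 + 37N for all N ≥ 11.
When N = 11: 2^N = 2048 and 13N^2 + 37N = 1980, so 2048 ≥ 1980.
Inductive step: assume the claim holds for N = r, so 2^r ≥ 13r^2 + 37r.
Then 2^(r + 1) = 2·(2^r) ≥ 2·(13r^2 + 37r).
Also, for r ≥ 11 we have 2·(13r^2 + 37r) ≥ 13(r+1)^2 + 37(r+1), since 2·(13r^2 + 37r) − (13(r+1)^2 + 37(r+1)) = 13r^2 + 11r - 50, which is nonnegative for all r ≥ 11.
Combining, 2^(r + 1) ≥ 13(r+1)^2 + 37(r+1).
Hence, by induction on N, the claim holds for every N ≥ 11.
Hence the smallest such n_0 is 11.

n_0 = 11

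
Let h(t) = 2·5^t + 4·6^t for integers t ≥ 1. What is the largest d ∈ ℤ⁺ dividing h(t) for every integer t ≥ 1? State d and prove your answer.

d = 2

Computing the first values: h(1) = 34 and h(2) = 194; gcd(34, 194) = 2, so d ≤ 2.
We prove 2 | 2·5^t + 4·6^t for all t ≥ 1 by induction on t.
When t = 1: h(1) = 34 = 2·(17), so 2 | h(1).
Suppose the result is true for t = r, i.e. 2 | h(r). Then
h(r+1) − 6·h(r) = (2·5^(r+1) + 4·6^(r+1)) − 6·(2·5^r + 4·6^r) = (2)·5^r·(5 − 6) = (-2)·5^r. Since 2 | h(r) by the inductive hypothesis, 2 | 6·h(r); and 2 | -2 since -2 = 2·-1. Therefore 2 | h(r+1).
Hence, by induction on t, the claim holds for every t ≥ 1.
Therefore the largest such d is 2.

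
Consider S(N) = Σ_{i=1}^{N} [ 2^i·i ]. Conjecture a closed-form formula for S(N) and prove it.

We claim S(N) = 2·2^N(N - 1) + 2 for all N ≥ 1.
Base step (N = 1): S(1) = 2, and the closed form gives 2. They agree.
For the inductive step, assume it holds for an arbitrary i ≥ 1, so S(i) = 2·2^i(i - 1) + 2.
Then S(i+1) = S(i) + (2^(i + 1)(i + 1)) = (2·2^i(i - 1) + 2) + (2^(i + 1)(i + 1)).
Simplifying, S(i+1) = 4·2^i·i + 2 = 2·2^(i+1)((i+1) - 1) + 2,
which is the closed form with N = i+1.
Hence, by induction on N, the claim holds for every N ≥ 1.

S(N) = 2·2^N(N - 1) + 2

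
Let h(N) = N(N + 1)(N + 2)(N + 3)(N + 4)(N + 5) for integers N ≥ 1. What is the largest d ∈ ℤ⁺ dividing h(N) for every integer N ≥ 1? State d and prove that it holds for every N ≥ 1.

Computing the first values: h(1) = 720 and h(2) = 5040; gcd(720, 5040) = 720, so d ≤ 720.
We prove 720 | N(N + 1)(N + 2)(N + 3)(N + 4)(N + 5) for all N ≥ 1 by induction on N.
For the base case N = 1: h(1) = 720 = 720·(1), so 720 | h(1).
Suppose the result is true for N = j, i.e. 720 | h(j). Then
h(j+1) − h(j) = (j+1)·(j+2)·(j+3)·(j+4)·(j+5)·(j+6) − j·(j+1)·(j+2)·(j+3)·(j+4)·(j+5) = (j+1)·(j+2)·(j+3)·(j+4)·(j+5)·[(j+6) − j] = 6·(j+1)·(j+2)·(j+3)·(j+4)·(j+5). The product of 5 consecutive integers is divisible by (5)! = 120, so h(j+1) − h(j) is divisible by 6·120 = 720. By the inductive hypothesis 720 | h(j), hence 720 | h(j+1).
By induction, the statement is established for all N ≥ 1.
Therefore the largest such d is 720.

d = 720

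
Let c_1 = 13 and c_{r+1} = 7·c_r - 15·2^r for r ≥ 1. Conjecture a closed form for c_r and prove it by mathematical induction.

c_r = 3·2^r + 7^r

Computing the first terms: c_1 = 13, c_2 = 61, c_3 = 367. This suggests c_r = 3·2^r + 7^r.
Base step (r = 1): the formula gives 13 = 13 = c_1.
Inductive step: suppose the statement holds for some p ≥ 1, so c_p = 3·2^p + 7^p.
Then c_{p+1} = 7·c_p - 15·2^p = 7·(3·2^p + 7^p) - 15·2^p = 3·2^(p + 1) + 7^(p + 1),
which is the claimed formula at r = p+1.
By induction, the statement is established for all r ≥ 1.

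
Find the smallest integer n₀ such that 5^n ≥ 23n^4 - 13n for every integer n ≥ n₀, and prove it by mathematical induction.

At n = 6: 15625 < 29730, so the inequality fails and n₀ ≥ 7. We prove 5^n ≥ 23n^4 - 13n for all n ≥ 7.
When n = 7: 5^n = 78125 and 23n^4 - 13n = 55132, so 78125 ≥ 55132.
Inductive step: assume the claim holds for n = m, so 5^m ≥ 23m^4 - 13m.
Then 5^(m + 1) = 5·(5^m) ≥ 5·(23m^4 - 13m).
Also, for m ≥ 7 we have 5·(23m^4 - 13m) ≥ 23(m+1)^4 - 13(m+1), since 5·(23m^4 - 13m) − (23(m+1)^4 - 13(m+1)) = 92m^4 - 92m^3 - 138m^2 - 144m - 10, which is nonnegative for all m ≥ 7.
Combining, 5^(m + 1) ≥ 23(m+1)^4 - 13(m+1).
This completes the induction.
Hence the smallest such n₀ is 7.

n₀ = 7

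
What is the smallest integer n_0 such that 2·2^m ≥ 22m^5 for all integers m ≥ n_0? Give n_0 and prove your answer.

n_0 = 28

At m = 27: 268435456 < 315675954, so the inequality fails and n_0 ≥ 28. We prove 2·2^m ≥ 22m^5 for all m ≥ 28.
Base step (m = 28): 2·2^m = 536870912 and 22m^5 = 378628096, so 536870912 ≥ 378628096.
Suppose the result is true for m = j, so 2·2^j ≥ 22j^5.
Then 2·2^(j + 1) = 2·(2·2^j) ≥ 2·(22j^5).
Also, for j ≥ 28 we have 2·(22j^5) ≥ 22(j+1)^5, since 2 ≥ (1 + 1/j)^5 for all j ≥ 28.
Combining, 2·2^(j + 1) ≥ 22(j+1)^5.
Hence, by induction on m, the claim holds for every m ≥ 28.
Hence the smallest such n_0 is 28.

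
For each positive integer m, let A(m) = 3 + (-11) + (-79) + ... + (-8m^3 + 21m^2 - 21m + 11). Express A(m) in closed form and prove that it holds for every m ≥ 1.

A(m) = -m(2m^3 - 3m^2 + 2m - 4)

We claim A(m) = -m(2m^3 - 3m^2 + 2m - 4) for all m ≥ 1.
When m = 1: A(1) = 3, and the closed form gives 3. They agree.
Suppose the result is true for m = i, so A(i) = i(-2i^3 + 3i^2 - 2i + 4).
Then A(i+1) = A(i) + (-8i^3 - 3i^2 - 3i + 3) = (i(-2i^3 + 3i^2 - 2i + 4)) + (-8i^3 - 3i^2 - 3i + 3).
Simplifying, A(i+1) = -(i + 1)(2i^3 + 3i^2 + 2i - 3) = -(i+1)(2(i+1)^3 - 3(i+1)^2 + 2(i+1) - 4),
which is the closed form with m = i+1.
By the principle of mathematical induction, the result holds for all m ≥ 1.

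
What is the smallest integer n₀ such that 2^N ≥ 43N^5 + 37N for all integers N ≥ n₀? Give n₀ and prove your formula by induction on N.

n₀ = 30

At N = 29: 536870912 < 881980480, so the inequality fails and n₀ ≥ 30. We prove 2^N ≥ 43N^5 + 37N for all N ≥ 30.
Base case (N = 30): 2^N = 1073741824 and 43N^5 + 37N = 1044901110, so 1073741824 ≥ 1044901110.
Inductive step: assume the claim holds for N = r, so 2^r ≥ 43r^5 + 37r.
Then 2^(r + 1) = 2·(2^r) ≥ 2·(43r^5 + 37r).
Also, for r ≥ 30 we have 2·(43r^5 + 37r) ≥ 43(r+1)^5 + 37(r+1), since 2·(43r^5 + 37r) − (43(r+1)^5 + 37(r+1)) = 43r^5 - 215r^4 - 430r^3 - 430r^2 - 178r - 80, which is nonnegative for all r ≥ 30.
Combining, 2^(r + 1) ≥ 43(r+1)^5 + 37(r+1).
Hence, by induction on N, the claim holds for every N ≥ 30.
Hence the smallest such n₀ is 30.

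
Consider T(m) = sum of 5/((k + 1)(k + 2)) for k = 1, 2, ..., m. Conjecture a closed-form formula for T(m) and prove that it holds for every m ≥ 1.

T(m) = 5m/(2(m + 2))

We claim T(m) = 5m/(2(m + 2)) for all m ≥ 1.
Base case (m = 1): T(1) = 5/6, and the closed form gives 5/6. They agree.
Suppose the result is true for m = k, so T(k) = 5k/(2(k + 2)).
Then T(k+1) = T(k) + (5/((k + 2)(k + 3))) = (5k/(2(k + 2))) + (5/((k + 2)(k + 3))).
Simplifying, T(k+1) = 5(k + 1)/(2(k + 3)) = 5(k+1)/(2((k+1) + 2)),
which is the closed form with m = k+1.
By the principle of mathematical induction, the result holds for all m ≥ 1.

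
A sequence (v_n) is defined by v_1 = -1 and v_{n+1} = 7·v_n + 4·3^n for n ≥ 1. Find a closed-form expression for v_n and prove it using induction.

v_n = -3^n + 2·7^(n - 1)

Computing the first terms: v_1 = -1, v_2 = 5, v_3 = 71. This suggests v_n = -3^n + 2·7^(n - 1).
When n = 1: the formula gives -1 = -1 = v_1.
Suppose the result is true for n = k, so v_k = -3^k + 2·7^(k - 1).
Then v_{k+1} = 7·v_k + 4·3^k = 7·(-3^k + 2·7^(k - 1)) + 4·3^k = -3^(k + 1) + 2·7^k = -3^(k+1) + 2·7^((k+1) - 1),
which is the claimed formula at n = k+1.
This completes the induction.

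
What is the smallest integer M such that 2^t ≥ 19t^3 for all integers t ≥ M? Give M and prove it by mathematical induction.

M = 17

At t = 16: 65536 < 77824, so the inequality fails and M ≥ 17. We prove 2^t ≥ 19t^3 for all t ≥ 17.
For the base case t = 17: 2^t = 131072 and 19t^3 = 93347, so 131072 ≥ 93347.
For the inductive step, assume it holds for an arbitrary i ≥ 17, so 2^i ≥ 19i^3.
Then 2^(i + 1) = 2·(2^i) ≥ 2·(19i^3).
Also, for i ≥ 17 we have 2·(19i^3) ≥ 19(i+1)^3, since 2 ≥ (1 + 1/i)^3 for all i ≥ 17.
Combining, 2^(i + 1) ≥ 19(i+1)^3.
Hence, by induction on t, the claim holds for every t ≥ 17.
Hence the smallest such M is 17.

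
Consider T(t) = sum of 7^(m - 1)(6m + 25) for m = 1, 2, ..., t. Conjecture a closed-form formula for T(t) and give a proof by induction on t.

We claim T(t) = 7^t(t + 4) - 4 for all t ≥ 1.
Base step (t = 1): T(1) = 31, and the closed form gives 31. They agree.
For the inductive step, assume it holds for an arbitrary m ≥ 1, so T(m) = 7^m(m + 4) - 4.
Then T(m+1) = T(m) + (7^m(6m + 31)) = (7^m(m + 4) - 4) + (7^m(6m + 31)).
Simplifying, T(m+1) = 7·7^m·m + 35·7^m - 4 = 7^(m+1)((m+1) + 4) - 4,
which is the closed form with t = m+1.
By the principle of mathematical induction, the result holds for all t ≥ 1.

T(t) = 7^t(t + 4) - 4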